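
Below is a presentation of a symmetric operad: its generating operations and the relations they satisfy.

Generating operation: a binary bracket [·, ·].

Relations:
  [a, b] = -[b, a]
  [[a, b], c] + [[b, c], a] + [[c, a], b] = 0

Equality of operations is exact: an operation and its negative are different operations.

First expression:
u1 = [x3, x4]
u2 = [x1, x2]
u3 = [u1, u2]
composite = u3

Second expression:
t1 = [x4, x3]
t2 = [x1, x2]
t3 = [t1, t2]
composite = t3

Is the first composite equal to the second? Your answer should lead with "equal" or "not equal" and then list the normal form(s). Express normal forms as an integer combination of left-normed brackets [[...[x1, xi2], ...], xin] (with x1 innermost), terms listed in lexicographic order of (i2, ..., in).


not equal; the first gives -[[[x1, x2], x3], x4] + [[[x1, x2], x4], x3] and the second [[[x1, x2], x3], x4] - [[[x1, x2], x4], x3]

The first expression reduces to -[[[x1, x2], x3], x4] + [[[x1, x2], x4], x3]
The second expression reduces to [[[x1, x2], x3], x4] - [[[x1, x2], x4], x3]
The normal forms differ: not equal.


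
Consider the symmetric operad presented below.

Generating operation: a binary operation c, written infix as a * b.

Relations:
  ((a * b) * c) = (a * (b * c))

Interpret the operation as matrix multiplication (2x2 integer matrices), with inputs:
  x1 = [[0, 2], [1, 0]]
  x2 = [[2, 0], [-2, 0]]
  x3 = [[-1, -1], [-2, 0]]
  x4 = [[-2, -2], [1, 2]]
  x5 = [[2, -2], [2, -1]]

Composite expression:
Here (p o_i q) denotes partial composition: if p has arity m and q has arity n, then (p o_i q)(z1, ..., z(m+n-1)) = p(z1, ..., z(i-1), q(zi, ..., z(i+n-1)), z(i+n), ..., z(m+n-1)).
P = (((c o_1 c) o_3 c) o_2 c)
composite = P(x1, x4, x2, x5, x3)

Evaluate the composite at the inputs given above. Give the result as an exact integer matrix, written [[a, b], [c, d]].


(x4 * x2) = [[0, 0], [-2, 0]]
(x1 * (x4 * x2)) = [[-4, 0], [0, 0]]
(x5 * x3) = [[2, -2], [0, -2]]
((x1 * (x4 * x2)) * (x5 * x3)) = [[-8, 8], [0, 0]]

[[-8, 8], [0, 0]]


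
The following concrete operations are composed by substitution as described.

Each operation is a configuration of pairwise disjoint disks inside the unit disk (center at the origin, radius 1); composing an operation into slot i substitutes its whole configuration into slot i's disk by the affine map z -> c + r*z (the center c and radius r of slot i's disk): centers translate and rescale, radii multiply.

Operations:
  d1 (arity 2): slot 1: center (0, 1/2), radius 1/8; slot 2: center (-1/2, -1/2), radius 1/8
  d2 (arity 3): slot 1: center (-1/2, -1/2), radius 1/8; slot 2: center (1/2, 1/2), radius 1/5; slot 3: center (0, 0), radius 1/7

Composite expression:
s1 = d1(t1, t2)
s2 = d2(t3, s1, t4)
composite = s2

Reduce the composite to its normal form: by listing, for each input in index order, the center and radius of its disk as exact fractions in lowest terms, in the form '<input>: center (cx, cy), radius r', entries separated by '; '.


t1: center (1/2, 3/5), radius 1/40; t2: center (2/5, 2/5), radius 1/40; t3: center (-1/2, -1/2), radius 1/8; t4: center (0, 0), radius 1/7

Nesting under d2 composes maps z -> c + r*z down each t-path.
input t3: composing its 1 substitution step yields center (-1/2, -1/2), radius 1/8
input t1: composing its 2 substitution steps yields center (1/2, 3/5), radius 1/40
input t2: composing its 2 substitution steps yields center (2/5, 2/5), radius 1/40
input t4: composing its 1 substitution step yields center (0, 0), radius 1/7


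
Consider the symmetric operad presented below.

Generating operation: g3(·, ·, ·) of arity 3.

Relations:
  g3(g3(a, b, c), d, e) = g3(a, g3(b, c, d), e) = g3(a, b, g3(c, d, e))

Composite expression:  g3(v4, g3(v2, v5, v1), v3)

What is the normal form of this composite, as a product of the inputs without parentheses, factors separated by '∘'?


The g3-tree's shape is irrelevant; the v-reading-order decides.
g3(v2, v5, v1) reduces to v2 ∘ v5 ∘ v1
g3(v4, g3(v2, v5, v1), v3) reduces to v4 ∘ v2 ∘ v5 ∘ v1 ∘ v3

v4 ∘ v2 ∘ v5 ∘ v1 ∘ v3


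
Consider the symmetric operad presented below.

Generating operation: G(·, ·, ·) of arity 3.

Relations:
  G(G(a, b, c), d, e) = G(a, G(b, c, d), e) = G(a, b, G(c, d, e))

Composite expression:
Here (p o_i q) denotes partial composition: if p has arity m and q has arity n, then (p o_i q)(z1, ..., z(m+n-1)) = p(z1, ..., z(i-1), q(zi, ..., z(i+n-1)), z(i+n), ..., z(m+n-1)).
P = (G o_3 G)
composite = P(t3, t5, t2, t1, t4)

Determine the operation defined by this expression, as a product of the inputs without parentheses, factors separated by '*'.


Associativity of G dissolves the nesting; only the t-input order survives.
G(t2, t1, t4) collapses to t2 * t1 * t4
G(t3, t5, G(t2, t1, t4)) collapses to t3 * t5 * t2 * t1 * t4

t3 * t5 * t2 * t1 * t4


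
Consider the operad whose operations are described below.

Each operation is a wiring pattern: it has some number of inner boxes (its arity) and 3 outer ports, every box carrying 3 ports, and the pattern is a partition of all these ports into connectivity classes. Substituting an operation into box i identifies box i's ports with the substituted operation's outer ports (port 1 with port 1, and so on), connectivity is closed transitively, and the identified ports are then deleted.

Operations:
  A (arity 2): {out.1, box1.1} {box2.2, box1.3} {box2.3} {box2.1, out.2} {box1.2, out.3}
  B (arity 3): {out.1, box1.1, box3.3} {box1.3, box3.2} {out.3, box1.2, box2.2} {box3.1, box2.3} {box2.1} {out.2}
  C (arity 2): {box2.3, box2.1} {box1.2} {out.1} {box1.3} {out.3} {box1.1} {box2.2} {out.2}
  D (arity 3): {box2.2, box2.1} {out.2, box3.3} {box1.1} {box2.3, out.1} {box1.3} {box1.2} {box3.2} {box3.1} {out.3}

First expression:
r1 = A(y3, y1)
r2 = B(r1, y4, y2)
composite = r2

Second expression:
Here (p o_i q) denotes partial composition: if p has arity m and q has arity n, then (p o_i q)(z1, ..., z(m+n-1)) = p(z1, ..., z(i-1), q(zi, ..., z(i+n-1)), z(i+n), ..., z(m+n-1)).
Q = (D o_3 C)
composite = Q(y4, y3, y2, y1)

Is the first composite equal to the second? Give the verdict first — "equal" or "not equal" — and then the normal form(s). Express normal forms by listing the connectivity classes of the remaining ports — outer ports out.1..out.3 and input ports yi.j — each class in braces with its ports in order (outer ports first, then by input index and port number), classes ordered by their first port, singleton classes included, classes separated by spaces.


Reducing the first expression gives {out.1, y2.3, y3.1} {out.2} {out.3, y1.1, y4.2} {y1.2, y3.3} {y1.3} {y2.1, y4.3} {y2.2, y3.2} {y4.1}
Reducing the second expression gives {out.1, y3.3} {out.2} {out.3} {y1.1, y1.3} {y1.2} {y2.1} {y2.2} {y2.3} {y3.1, y3.2} {y4.1} {y4.2} {y4.3}
The forms do not match — not equal.

not equal — first {out.1, y2.3, y3.1} {out.2} {out.3, y1.1, y4.2} {y1.2, y3.3} {y1.3} {y2.1, y4.3} {y2.2, y3.2} {y4.1}, second {out.1, y3.3} {out.2} {out.3} {y1.1, y1.3} {y1.2} {y2.1} {y2.2} {y2.3} {y3.1, y3.2} {y4.1} {y4.2} {y4.3}


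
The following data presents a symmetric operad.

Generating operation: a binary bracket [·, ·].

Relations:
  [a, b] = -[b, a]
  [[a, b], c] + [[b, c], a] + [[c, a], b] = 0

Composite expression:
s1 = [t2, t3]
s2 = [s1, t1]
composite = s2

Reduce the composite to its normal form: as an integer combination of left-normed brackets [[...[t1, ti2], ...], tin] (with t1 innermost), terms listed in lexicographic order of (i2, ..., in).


In the tensor algebra, words opening t1 carry the t1-anchored form.
Composite bracket: [[t2, t3], t1]
Applying ab - ba throughout gives 4 signed words (2^2 = 4).
The t1-initial words carry the normal form:
  t1t2t3 appears with sign -1, giving the term -[[t1, t2], t3]
  t1t3t2 appears with sign +1, giving the term +[[t1, t3], t2]

-[[t1, t2], t3] + [[t1, t3], t2]


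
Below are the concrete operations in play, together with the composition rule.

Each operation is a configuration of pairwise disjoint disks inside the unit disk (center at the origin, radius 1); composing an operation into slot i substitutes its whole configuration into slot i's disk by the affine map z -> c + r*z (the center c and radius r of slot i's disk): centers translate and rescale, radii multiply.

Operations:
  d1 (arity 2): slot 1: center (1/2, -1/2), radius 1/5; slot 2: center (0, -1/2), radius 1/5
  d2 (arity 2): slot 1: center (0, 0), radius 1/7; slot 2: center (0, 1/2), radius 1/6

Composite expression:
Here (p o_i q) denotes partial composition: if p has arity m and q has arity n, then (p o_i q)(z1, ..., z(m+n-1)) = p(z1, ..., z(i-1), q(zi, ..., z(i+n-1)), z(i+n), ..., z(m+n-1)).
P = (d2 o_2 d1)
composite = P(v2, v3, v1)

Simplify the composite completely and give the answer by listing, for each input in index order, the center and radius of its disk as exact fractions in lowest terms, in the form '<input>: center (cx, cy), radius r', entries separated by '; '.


Below d2, radii multiply path by path; the v-disk centers shift.
tracing v2 down its 1-map path: center (0, 0), radius 1/7
tracing v3 down its 2-map path: center (1/12, 5/12), radius 1/30
tracing v1 down its 2-map path: center (0, 5/12), radius 1/30

v1: center (0, 5/12), radius 1/30; v2: center (0, 0), radius 1/7; v3: center (1/12, 5/12), radius 1/30


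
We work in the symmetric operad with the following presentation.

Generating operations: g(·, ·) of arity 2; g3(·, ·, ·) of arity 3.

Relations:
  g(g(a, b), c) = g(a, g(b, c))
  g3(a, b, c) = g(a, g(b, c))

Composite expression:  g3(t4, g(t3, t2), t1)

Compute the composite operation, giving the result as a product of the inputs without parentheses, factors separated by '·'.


t4 · t3 · t2 · t1

The g3-tree's shape is irrelevant; the t-reading-order decides.
g(t3, t2) linearizes to t3 · t2
g3(t4, g(t3, t2), t1) linearizes to t4 · t3 · t2 · t1


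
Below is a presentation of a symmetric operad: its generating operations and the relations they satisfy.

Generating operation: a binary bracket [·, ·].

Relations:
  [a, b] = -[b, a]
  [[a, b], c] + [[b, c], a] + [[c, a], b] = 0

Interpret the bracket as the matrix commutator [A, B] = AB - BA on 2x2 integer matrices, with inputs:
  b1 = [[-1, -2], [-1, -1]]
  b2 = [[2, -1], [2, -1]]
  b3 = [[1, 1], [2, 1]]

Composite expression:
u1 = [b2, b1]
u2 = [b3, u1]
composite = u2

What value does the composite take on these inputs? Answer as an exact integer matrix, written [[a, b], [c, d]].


[[15, -10], [20, -15]]

[b2, b1] = [[5, -6], [3, -5]]
[b3, [b2, b1]] = [[15, -10], [20, -15]]


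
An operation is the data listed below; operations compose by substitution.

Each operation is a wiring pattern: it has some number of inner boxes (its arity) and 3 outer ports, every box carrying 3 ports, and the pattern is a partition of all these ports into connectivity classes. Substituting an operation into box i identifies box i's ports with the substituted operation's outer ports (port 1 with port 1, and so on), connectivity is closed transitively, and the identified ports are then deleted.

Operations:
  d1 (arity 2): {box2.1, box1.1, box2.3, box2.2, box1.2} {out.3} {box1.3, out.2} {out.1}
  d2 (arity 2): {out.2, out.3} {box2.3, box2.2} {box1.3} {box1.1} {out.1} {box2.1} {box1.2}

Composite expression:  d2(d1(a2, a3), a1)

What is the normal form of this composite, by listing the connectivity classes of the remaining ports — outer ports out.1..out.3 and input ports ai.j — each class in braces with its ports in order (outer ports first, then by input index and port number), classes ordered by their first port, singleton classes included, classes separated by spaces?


{out.1} {out.2, out.3} {a1.1} {a1.2, a1.3} {a2.1, a2.2, a3.1, a3.2, a3.3} {a2.3}


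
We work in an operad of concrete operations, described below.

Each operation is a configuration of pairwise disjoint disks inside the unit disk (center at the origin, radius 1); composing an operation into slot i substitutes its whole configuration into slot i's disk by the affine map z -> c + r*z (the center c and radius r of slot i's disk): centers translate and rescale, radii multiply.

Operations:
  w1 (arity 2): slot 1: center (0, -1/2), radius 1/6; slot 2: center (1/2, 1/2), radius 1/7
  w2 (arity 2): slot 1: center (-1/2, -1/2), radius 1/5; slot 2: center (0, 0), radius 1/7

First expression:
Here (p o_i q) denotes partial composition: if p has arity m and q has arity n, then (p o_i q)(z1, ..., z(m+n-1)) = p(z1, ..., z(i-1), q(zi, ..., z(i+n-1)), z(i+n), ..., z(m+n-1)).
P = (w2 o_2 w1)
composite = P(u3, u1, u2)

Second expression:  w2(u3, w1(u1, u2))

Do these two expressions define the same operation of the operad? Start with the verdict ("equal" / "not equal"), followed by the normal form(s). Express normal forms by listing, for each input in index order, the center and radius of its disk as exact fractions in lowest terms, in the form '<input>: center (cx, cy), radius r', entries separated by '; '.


equal — both sides give u1: center (0, -1/14), radius 1/42; u2: center (1/14, 1/14), radius 1/49; u3: center (-1/2, -1/2), radius 1/5

The first expression, normalized: u1: center (0, -1/14), radius 1/42; u2: center (1/14, 1/14), radius 1/49; u3: center (-1/2, -1/2), radius 1/5
The second expression, normalized: u1: center (0, -1/14), radius 1/42; u2: center (1/14, 1/14), radius 1/49; u3: center (-1/2, -1/2), radius 1/5
Same normal form: equal.


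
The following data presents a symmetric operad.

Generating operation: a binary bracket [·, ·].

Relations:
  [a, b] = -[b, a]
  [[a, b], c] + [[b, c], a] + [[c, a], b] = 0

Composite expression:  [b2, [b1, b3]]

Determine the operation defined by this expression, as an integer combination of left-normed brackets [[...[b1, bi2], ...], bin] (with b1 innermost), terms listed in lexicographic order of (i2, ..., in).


-[[b1, b3], b2]

A multilinear Lie element is pinned by b1-initial words (b1 innermost).
Composite bracket: [b2, [b1, b3]]
Full expansion: 4 signed words from ab - ba (2^2 = 4).
The b1-initial words carry the normal form:
  the word b1b3b2 carries sign -1 and contributes -[[b1, b3], b2]


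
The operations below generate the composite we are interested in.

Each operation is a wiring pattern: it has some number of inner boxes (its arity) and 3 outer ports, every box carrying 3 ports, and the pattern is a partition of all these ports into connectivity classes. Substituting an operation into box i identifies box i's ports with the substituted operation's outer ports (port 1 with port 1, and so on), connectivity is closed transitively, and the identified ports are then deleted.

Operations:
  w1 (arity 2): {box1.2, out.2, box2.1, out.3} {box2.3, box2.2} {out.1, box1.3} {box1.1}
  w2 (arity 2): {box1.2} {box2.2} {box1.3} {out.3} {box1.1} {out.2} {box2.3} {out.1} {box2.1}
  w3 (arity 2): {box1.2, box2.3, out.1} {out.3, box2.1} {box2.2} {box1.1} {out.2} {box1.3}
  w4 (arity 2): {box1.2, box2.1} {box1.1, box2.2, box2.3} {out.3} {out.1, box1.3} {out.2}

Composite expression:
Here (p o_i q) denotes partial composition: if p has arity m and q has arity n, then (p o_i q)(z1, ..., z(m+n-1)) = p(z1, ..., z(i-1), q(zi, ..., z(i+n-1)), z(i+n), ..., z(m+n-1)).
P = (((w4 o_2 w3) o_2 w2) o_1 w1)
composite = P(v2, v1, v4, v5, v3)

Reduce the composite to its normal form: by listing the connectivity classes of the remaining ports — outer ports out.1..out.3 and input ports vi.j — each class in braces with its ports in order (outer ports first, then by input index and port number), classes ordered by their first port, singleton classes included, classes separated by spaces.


{out.1, v1.1, v2.2, v3.3} {out.2} {out.3} {v1.2, v1.3} {v2.1} {v2.3, v3.1} {v3.2} {v4.1} {v4.2} {v4.3} {v5.1} {v5.2} {v5.3}


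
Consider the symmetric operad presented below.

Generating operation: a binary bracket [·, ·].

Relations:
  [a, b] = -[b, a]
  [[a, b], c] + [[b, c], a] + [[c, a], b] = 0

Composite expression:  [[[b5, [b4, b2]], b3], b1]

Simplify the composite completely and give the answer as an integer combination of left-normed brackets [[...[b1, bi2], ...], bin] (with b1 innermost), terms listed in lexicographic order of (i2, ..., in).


-[[[[b1, b2], b4], b5], b3] + [[[[b1, b3], b2], b4], b5] - [[[[b1, b3], b4], b2], b5] - [[[[b1, b3], b5], b2], b4] + [[[[b1, b3], b5], b4], b2] + [[[[b1, b4], b2], b5], b3] + [[[[b1, b5], b2], b4], b3] - [[[[b1, b5], b4], b2], b3]

Skip Jacobi rewriting: expand, keep b1-initial words, read off terms.
Composite bracket: [[[b5, [b4, b2]], b3], b1]
Full expansion: 16 signed words from ab - ba (2^4 = 16).
The b1-initial words carry the normal form:
  the word b1b2b4b5b3 carries sign -1 and contributes -[[[[b1, b2], b4], b5], b3]
  the word b1b3b2b4b5 carries sign +1 and contributes +[[[[b1, b3], b2], b4], b5]
  the word b1b3b4b2b5 carries sign -1 and contributes -[[[[b1, b3], b4], b2], b5]
  the word b1b3b5b2b4 carries sign -1 and contributes -[[[[b1, b3], b5], b2], b4]
  the word b1b3b5b4b2 carries sign +1 and contributes +[[[[b1, b3], b5], b4], b2]
  the word b1b4b2b5b3 carries sign +1 and contributes +[[[[b1, b4], b2], b5], b3]
  the word b1b5b2b4b3 carries sign +1 and contributes +[[[[b1, b5], b2], b4], b3]
  the word b1b5b4b2b3 carries sign -1 and contributes -[[[[b1, b5], b4], b2], b3]


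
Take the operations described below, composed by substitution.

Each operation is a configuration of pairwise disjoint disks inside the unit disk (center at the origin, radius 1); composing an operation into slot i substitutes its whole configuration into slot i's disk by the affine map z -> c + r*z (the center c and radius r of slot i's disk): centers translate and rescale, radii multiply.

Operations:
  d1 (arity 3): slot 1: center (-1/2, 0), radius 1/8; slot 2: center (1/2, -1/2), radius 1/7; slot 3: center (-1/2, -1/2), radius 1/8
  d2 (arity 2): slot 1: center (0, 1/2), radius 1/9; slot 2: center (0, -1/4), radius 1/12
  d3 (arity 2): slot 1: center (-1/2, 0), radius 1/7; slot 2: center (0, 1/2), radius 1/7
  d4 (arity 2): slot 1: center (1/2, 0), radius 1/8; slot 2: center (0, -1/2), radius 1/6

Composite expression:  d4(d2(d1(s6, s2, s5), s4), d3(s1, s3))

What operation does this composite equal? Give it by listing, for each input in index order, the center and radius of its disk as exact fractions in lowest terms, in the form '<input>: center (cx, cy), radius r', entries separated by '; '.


s1: center (-1/12, -1/2), radius 1/42; s2: center (73/144, 1/18), radius 1/504; s3: center (0, -5/12), radius 1/42; s4: center (1/2, -1/32), radius 1/96; s5: center (71/144, 1/18), radius 1/576; s6: center (71/144, 1/16), radius 1/576

Affine substitution under d4: radii multiply and s-centers shift.
s6 passes through 3 substitutions, ending at center (71/144, 1/16), radius 1/576
s2 passes through 3 substitutions, ending at center (73/144, 1/18), radius 1/504
s5 passes through 3 substitutions, ending at center (71/144, 1/18), radius 1/576
s4 passes through 2 substitutions, ending at center (1/2, -1/32), radius 1/96
s1 passes through 2 substitutions, ending at center (-1/12, -1/2), radius 1/42
s3 passes through 2 substitutions, ending at center (0, -5/12), radius 1/42


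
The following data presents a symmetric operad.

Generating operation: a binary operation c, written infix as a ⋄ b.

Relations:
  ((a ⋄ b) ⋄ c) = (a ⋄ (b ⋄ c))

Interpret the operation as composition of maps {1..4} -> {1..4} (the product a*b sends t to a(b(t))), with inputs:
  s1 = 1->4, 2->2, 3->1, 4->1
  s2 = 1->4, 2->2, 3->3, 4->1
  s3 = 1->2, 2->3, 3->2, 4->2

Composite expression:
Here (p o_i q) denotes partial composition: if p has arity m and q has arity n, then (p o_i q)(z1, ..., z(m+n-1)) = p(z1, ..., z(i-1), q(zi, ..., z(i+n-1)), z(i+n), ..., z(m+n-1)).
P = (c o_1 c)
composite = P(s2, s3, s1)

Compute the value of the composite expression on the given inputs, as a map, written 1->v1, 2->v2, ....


1->2, 2->3, 3->2, 4->2


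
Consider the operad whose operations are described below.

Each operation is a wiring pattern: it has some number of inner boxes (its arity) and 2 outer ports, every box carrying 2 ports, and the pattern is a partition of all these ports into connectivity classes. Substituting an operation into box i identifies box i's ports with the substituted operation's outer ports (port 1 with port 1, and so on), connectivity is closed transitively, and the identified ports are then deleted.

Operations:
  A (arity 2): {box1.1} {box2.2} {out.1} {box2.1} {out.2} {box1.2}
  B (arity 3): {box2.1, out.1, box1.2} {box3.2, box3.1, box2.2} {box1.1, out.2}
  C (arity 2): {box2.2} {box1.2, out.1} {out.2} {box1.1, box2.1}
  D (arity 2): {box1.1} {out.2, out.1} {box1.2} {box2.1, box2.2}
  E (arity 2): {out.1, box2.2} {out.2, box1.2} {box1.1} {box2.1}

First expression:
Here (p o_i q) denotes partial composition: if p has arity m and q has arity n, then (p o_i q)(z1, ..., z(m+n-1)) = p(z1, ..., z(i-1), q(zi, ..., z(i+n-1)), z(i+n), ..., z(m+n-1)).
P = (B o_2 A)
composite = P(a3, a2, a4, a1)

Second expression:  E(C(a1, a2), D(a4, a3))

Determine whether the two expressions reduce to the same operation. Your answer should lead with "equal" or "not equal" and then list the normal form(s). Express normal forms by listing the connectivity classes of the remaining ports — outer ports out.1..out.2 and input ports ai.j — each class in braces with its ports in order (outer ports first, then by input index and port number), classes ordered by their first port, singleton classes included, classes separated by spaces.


not equal; the first gives {out.1, a3.2} {out.2, a3.1} {a1.1, a1.2} {a2.1} {a2.2} {a4.1} {a4.2} and the second {out.1} {out.2} {a1.1, a2.1} {a1.2} {a2.2} {a3.1, a3.2} {a4.1} {a4.2}

The first expression, normalized: {out.1, a3.2} {out.2, a3.1} {a1.1, a1.2} {a2.1} {a2.2} {a4.1} {a4.2}
The second expression, normalized: {out.1} {out.2} {a1.1, a2.1} {a1.2} {a2.2} {a3.1, a3.2} {a4.1} {a4.2}
Distinct normal forms: not equal.


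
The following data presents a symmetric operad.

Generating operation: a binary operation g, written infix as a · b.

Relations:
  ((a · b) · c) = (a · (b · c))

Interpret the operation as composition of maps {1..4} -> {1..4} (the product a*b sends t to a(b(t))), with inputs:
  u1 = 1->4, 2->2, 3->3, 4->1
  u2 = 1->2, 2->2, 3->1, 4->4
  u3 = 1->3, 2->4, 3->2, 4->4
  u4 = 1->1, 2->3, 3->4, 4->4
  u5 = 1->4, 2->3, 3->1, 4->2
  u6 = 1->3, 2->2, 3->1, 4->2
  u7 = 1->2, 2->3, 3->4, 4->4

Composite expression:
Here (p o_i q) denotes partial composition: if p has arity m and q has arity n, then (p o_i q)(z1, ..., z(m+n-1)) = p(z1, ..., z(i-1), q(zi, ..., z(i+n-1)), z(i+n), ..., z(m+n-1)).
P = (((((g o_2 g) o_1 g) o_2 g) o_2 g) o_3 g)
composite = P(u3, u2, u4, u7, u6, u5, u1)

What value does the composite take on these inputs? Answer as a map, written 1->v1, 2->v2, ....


1->4, 2->3, 3->4, 4->4

(u4 · u7) = 1->3, 2->4, 3->4, 4->4
(u2 · (u4 · u7)) = 1->1, 2->4, 3->4, 4->4
((u2 · (u4 · u7)) · u6) = 1->4, 2->4, 3->1, 4->4
(u3 · ((u2 · (u4 · u7)) · u6)) = 1->4, 2->4, 3->3, 4->4
(u5 · u1) = 1->2, 2->3, 3->1, 4->4
((u3 · ((u2 · (u4 · u7)) · u6)) · (u5 · u1)) = 1->4, 2->3, 3->4, 4->4


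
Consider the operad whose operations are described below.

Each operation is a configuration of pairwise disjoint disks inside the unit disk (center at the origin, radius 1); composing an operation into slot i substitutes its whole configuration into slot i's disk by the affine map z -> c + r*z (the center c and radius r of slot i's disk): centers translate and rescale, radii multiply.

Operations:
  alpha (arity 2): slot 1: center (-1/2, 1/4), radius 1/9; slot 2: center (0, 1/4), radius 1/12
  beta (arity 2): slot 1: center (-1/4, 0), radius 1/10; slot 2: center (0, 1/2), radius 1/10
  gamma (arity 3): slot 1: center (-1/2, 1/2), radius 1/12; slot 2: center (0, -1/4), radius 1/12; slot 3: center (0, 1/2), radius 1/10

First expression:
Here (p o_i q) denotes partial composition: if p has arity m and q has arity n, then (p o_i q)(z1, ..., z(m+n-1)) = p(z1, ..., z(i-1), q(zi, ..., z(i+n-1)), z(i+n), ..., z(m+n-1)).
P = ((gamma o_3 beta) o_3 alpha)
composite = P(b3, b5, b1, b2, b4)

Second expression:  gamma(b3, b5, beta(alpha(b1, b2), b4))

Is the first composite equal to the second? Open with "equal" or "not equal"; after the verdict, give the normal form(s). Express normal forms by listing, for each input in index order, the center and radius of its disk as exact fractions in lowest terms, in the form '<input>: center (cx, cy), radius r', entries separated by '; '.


equal — both sides give b1: center (-3/100, 201/400), radius 1/900; b2: center (-1/40, 201/400), radius 1/1200; b3: center (-1/2, 1/2), radius 1/12; b4: center (0, 11/20), radius 1/100; b5: center (0, -1/4), radius 1/12

The first composite normalizes to b1: center (-3/100, 201/400), radius 1/900; b2: center (-1/40, 201/400), radius 1/1200; b3: center (-1/2, 1/2), radius 1/12; b4: center (0, 11/20), radius 1/100; b5: center (0, -1/4), radius 1/12
The second composite normalizes to b1: center (-3/100, 201/400), radius 1/900; b2: center (-1/40, 201/400), radius 1/1200; b3: center (-1/2, 1/2), radius 1/12; b4: center (0, 11/20), radius 1/100; b5: center (0, -1/4), radius 1/12
Both agree, so they are equal.


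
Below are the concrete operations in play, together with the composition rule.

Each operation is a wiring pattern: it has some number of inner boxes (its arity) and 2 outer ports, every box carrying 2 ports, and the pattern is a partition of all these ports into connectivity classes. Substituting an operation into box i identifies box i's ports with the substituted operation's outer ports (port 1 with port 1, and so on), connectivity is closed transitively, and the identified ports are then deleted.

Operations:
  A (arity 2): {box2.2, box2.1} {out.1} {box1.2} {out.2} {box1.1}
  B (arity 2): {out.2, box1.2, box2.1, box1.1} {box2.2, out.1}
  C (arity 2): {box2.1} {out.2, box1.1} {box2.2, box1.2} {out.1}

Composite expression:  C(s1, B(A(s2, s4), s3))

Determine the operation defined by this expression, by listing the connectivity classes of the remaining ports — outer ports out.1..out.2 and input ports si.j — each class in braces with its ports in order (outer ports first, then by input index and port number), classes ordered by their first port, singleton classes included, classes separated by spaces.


{out.1} {out.2, s1.1} {s1.2, s3.1} {s2.1} {s2.2} {s3.2} {s4.1, s4.2}

Connectivity passes through glued C-boundaries; trace each wire chain.
through A, on inputs (s2, s4): {out.1} {out.2} {s2.1} {s2.2} {s4.1, s4.2} (out.j = stage outer ports)
through B, on inputs (s2, s4, s3): {out.1, s3.2} {out.2, s3.1} {s2.1} {s2.2} {s4.1, s4.2} (out.j = stage outer ports)
through C, on inputs (s1, s2, s4, s3): {out.1} {out.2, s1.1} {s1.2, s3.1} {s2.1} {s2.2} {s3.2} {s4.1, s4.2} (out.j = stage outer ports)


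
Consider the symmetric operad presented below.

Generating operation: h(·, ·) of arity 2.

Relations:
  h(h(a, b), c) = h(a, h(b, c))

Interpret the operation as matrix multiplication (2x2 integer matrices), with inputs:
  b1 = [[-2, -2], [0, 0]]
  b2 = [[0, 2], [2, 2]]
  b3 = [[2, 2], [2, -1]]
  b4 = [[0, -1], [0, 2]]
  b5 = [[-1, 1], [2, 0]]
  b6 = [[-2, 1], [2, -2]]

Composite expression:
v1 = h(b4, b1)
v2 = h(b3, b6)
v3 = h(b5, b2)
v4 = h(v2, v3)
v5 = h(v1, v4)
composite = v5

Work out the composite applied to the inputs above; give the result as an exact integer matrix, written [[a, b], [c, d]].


h(b4, b1) = [[0, 0], [0, 0]]
h(b3, b6) = [[0, -2], [-6, 4]]
h(b5, b2) = [[2, 0], [0, 4]]
h(h(b3, b6), h(b5, b2)) = [[0, -8], [-12, 16]]
h(h(b4, b1), h(h(b3, b6), h(b5, b2))) = [[0, 0], [0, 0]]

[[0, 0], [0, 0]]


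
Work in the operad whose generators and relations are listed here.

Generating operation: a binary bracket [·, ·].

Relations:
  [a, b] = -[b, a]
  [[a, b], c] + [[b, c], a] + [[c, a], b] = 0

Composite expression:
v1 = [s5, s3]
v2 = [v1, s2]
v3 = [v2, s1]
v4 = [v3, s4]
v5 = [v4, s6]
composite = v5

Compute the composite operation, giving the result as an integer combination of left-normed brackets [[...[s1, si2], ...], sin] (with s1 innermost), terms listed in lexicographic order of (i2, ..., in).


-[[[[[s1, s2], s3], s5], s4], s6] + [[[[[s1, s2], s5], s3], s4], s6] + [[[[[s1, s3], s5], s2], s4], s6] - [[[[[s1, s5], s3], s2], s4], s6]


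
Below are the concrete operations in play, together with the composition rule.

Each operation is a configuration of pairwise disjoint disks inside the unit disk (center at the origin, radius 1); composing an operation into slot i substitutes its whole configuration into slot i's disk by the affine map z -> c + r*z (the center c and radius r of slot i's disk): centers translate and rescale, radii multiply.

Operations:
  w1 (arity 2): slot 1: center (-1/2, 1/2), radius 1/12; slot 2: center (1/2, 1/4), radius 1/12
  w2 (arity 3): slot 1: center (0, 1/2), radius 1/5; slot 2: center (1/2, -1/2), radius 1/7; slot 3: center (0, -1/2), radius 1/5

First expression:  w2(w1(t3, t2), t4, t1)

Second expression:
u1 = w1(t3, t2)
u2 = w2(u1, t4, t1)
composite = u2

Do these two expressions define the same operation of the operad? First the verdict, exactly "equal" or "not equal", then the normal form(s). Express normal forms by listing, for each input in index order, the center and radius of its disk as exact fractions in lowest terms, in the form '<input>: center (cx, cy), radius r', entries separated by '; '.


In normal form, the first expression is t1: center (0, -1/2), radius 1/5; t2: center (1/10, 11/20), radius 1/60; t3: center (-1/10, 3/5), radius 1/60; t4: center (1/2, -1/2), radius 1/7
In normal form, the second expression is t1: center (0, -1/2), radius 1/5; t2: center (1/10, 11/20), radius 1/60; t3: center (-1/10, 3/5), radius 1/60; t4: center (1/2, -1/2), radius 1/7
The forms coincide; equal.

equal; the common form is t1: center (0, -1/2), radius 1/5; t2: center (1/10, 11/20), radius 1/60; t3: center (-1/10, 3/5), radius 1/60; t4: center (1/2, -1/2), radius 1/7


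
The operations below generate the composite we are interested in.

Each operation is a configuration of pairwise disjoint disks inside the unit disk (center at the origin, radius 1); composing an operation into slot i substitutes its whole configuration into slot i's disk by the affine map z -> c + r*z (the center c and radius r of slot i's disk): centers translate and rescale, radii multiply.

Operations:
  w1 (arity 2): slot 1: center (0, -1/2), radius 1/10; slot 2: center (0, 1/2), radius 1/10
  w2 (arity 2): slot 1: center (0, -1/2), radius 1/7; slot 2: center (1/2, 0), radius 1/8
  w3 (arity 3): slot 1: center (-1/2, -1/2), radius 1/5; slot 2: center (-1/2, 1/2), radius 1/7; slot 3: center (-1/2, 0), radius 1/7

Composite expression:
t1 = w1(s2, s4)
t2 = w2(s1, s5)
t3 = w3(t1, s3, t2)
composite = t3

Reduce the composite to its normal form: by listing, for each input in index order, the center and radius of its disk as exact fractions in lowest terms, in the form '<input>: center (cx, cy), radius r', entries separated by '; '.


s1: center (-1/2, -1/14), radius 1/49; s2: center (-1/2, -3/5), radius 1/50; s3: center (-1/2, 1/2), radius 1/7; s4: center (-1/2, -2/5), radius 1/50; s5: center (-3/7, 0), radius 1/56


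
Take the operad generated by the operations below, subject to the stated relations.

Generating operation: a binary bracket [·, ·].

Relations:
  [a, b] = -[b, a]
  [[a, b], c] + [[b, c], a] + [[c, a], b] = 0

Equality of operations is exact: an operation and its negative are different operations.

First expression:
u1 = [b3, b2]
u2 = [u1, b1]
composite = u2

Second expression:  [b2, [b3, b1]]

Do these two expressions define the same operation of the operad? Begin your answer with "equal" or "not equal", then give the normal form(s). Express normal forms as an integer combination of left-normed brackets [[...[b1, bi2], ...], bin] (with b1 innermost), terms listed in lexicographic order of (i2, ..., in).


not equal: they reduce to [[b1, b2], b3] - [[b1, b3], b2] and [[b1, b3], b2]

The first expression, normalized: [[b1, b2], b3] - [[b1, b3], b2]
The second expression, normalized: [[b1, b3], b2]
Different reductions; not equal.


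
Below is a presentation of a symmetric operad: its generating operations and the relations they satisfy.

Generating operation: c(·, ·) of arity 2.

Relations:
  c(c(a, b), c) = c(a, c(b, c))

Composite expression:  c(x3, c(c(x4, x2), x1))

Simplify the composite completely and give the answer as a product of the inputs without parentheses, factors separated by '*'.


x3 * x4 * x2 * x1

Every regrouping of c is equal, so read the x-inputs in written order.
c(x4, x2) reduces to x4 * x2
c(c(x4, x2), x1) reduces to x4 * x2 * x1
c(x3, c(c(x4, x2), x1)) reduces to x3 * x4 * x2 * x1


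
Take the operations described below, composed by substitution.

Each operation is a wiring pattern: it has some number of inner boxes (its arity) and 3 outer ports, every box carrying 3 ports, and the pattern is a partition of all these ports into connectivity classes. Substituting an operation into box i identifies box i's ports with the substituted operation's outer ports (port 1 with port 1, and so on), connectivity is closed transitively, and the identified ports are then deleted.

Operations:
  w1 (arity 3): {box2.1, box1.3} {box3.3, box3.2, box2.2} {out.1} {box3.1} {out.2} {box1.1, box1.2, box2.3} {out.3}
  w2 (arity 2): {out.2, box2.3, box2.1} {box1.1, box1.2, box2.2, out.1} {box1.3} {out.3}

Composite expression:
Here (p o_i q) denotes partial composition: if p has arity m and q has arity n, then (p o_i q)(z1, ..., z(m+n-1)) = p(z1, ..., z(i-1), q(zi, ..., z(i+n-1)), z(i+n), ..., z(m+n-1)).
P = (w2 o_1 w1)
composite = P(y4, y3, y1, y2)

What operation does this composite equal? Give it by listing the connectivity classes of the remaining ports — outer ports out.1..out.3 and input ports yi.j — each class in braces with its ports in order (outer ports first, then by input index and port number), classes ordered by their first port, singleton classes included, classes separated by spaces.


Two ports join when wires chain via w2-identified ports.
after w1, the pattern on (y4, y3, y1) reads {out.1} {out.2} {out.3} {y1.1} {y1.2, y1.3, y3.2} {y3.1, y4.3} {y3.3, y4.1, y4.2} (out.j = its outer ports)
after w2, the pattern on (y4, y3, y1, y2) reads {out.1, y2.2} {out.2, y2.1, y2.3} {out.3} {y1.1} {y1.2, y1.3, y3.2} {y3.1, y4.3} {y3.3, y4.1, y4.2} (out.j = its outer ports)

{out.1, y2.2} {out.2, y2.1, y2.3} {out.3} {y1.1} {y1.2, y1.3, y3.2} {y3.1, y4.3} {y3.3, y4.1, y4.2}


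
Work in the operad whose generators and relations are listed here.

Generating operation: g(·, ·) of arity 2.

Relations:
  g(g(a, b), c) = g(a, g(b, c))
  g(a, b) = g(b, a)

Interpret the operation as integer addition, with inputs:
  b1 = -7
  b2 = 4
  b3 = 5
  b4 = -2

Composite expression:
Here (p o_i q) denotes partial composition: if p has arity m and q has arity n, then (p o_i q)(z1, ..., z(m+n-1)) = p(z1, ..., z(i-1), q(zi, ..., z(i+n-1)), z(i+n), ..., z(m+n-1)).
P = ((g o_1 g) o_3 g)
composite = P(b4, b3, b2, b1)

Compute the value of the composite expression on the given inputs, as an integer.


g(b4, b3) = 3
g(b2, b1) = -3
g(g(b4, b3), g(b2, b1)) = 0

0


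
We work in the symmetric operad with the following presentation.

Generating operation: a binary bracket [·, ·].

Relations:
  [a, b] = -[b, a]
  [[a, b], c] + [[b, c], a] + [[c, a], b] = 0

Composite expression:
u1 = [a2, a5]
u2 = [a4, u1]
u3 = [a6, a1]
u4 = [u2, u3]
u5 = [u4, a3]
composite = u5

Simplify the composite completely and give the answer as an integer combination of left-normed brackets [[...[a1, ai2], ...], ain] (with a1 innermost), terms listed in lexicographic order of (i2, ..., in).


Left-normed coefficients sit on the a1-initial expansion words.
Composite bracket: [[[a4, [a2, a5]], [a6, a1]], a3]
The bracket unfolds into 32 signed words via [a, b] = ab - ba (2^5 = 32).
Collect the words opening with a1:
  from a1a6a2a5a4a3, sign -1: term -[[[[[a1, a6], a2], a5], a4], a3]
  from a1a6a4a2a5a3, sign +1: term +[[[[[a1, a6], a4], a2], a5], a3]
  from a1a6a4a5a2a3, sign -1: term -[[[[[a1, a6], a4], a5], a2], a3]
  from a1a6a5a2a4a3, sign +1: term +[[[[[a1, a6], a5], a2], a4], a3]

-[[[[[a1, a6], a2], a5], a4], a3] + [[[[[a1, a6], a4], a2], a5], a3] - [[[[[a1, a6], a4], a5], a2], a3] + [[[[[a1, a6], a5], a2], a4], a3]


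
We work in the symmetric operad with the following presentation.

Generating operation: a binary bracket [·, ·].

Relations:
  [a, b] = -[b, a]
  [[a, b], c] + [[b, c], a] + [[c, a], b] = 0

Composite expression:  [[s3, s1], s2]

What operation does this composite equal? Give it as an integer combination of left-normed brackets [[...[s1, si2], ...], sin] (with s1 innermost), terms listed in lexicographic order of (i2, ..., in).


-[[s1, s3], s2]


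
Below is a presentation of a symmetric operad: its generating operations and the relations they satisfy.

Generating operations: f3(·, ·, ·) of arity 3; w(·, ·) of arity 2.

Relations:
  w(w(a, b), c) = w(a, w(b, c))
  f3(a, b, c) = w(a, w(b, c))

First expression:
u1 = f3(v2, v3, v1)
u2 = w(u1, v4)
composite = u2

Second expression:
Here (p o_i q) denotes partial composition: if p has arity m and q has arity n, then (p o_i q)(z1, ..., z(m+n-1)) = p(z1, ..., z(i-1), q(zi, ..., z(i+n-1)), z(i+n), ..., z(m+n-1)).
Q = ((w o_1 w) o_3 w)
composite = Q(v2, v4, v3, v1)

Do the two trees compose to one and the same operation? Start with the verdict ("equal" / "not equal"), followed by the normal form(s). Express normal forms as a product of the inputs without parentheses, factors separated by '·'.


The first composite normalizes to v2 · v3 · v1 · v4
The second composite normalizes to v2 · v4 · v3 · v1
The forms do not match — not equal.

not equal; first: v2 · v3 · v1 · v4; second: v2 · v4 · v3 · v1


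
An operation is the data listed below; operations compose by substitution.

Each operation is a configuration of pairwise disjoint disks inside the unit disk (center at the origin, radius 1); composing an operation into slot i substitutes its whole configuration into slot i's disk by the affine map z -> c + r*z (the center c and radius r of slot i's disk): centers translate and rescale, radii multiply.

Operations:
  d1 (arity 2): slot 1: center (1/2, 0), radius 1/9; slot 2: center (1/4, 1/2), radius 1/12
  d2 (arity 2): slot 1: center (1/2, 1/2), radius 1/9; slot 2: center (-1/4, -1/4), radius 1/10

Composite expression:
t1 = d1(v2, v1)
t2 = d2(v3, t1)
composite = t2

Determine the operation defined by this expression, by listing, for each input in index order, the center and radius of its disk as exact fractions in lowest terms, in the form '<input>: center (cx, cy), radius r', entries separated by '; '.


v1: center (-9/40, -1/5), radius 1/120; v2: center (-1/5, -1/4), radius 1/90; v3: center (1/2, 1/2), radius 1/9

Nesting under d2 composes maps z -> c + r*z down each v-path.
input v3: composing its 1 substitution step yields center (1/2, 1/2), radius 1/9
input v2: composing its 2 substitution steps yields center (-1/5, -1/4), radius 1/90
input v1: composing its 2 substitution steps yields center (-9/40, -1/5), radius 1/120


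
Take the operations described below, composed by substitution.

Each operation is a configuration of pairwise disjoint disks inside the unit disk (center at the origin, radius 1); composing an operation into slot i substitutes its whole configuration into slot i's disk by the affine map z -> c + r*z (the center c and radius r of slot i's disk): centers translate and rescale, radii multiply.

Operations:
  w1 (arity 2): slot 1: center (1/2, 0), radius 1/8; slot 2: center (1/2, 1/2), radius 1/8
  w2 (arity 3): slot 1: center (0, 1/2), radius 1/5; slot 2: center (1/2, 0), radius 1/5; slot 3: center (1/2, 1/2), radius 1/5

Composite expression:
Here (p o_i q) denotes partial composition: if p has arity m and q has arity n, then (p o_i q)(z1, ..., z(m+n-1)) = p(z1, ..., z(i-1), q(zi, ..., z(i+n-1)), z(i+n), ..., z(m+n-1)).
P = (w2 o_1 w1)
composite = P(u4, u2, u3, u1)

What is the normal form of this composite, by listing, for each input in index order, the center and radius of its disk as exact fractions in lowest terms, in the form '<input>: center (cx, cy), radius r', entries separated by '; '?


Each u-disk chains the slot maps above it in w2; radii multiply.
for u4, the 2-step affine chain lands on center (1/10, 1/2), radius 1/40
for u2, the 2-step affine chain lands on center (1/10, 3/5), radius 1/40
for u3, the 1-step affine chain lands on center (1/2, 0), radius 1/5
for u1, the 1-step affine chain lands on center (1/2, 1/2), radius 1/5

u1: center (1/2, 1/2), radius 1/5; u2: center (1/10, 3/5), radius 1/40; u3: center (1/2, 0), radius 1/5; u4: center (1/10, 1/2), radius 1/40
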